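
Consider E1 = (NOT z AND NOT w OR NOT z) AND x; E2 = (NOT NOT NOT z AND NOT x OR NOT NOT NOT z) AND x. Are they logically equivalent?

E1: (NOT z AND NOT w OR NOT z) AND x
    = NOT z AND x   [absorption]
E2: (NOT NOT NOT z AND NOT x OR NOT NOT NOT z) AND x
    = NOT NOT NOT z AND x   [absorption]
    = NOT z AND x   [double negation]
Both reduce to NOT z AND x, so they are equivalent.

Yes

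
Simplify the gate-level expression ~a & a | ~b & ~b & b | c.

c

~a & a | ~b & ~b & b | c
= ~a & a | ~b & b | c   — idempotence
= ~b & b | c   — complement / identity
= c   — complement / identity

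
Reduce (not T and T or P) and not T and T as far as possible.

(not T and T or P) and not T and T
= not T and T
= False

False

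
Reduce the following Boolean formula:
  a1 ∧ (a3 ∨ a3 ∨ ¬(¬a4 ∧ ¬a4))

a1 ∧ (a3 ∨ a3 ∨ ¬(¬a4 ∧ ¬a4))
= a1 ∧ (a3 ∨ ¬(¬a4 ∧ ¬a4))   (idempotence)
= a1 ∧ (a3 ∨ a4 ∨ a4)   (De Morgan)
= a1 ∧ (a3 ∨ a4)   (idempotence)

a1 ∧ (a3 ∨ a4)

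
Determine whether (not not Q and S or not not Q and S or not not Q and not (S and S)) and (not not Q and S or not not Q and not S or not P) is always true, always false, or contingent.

contingent

(not not Q and S or not not Q and S or not not Q and not (S and S)) and (not not Q and S or not not Q and not S or not P)
= (not not Q and S or not not Q and not (S and S)) and (not not Q and S or not not Q and not S or not P)   (idempotence)
= (not not Q and S or not not Q and not S) and (not not Q and S or not not Q and not S or not P)   (idempotence)
= not not Q and S or not not Q and not S   (absorption)
= not not Q   (distribution)
= Q   (double negation)
This depends on Q, so it is not a constant.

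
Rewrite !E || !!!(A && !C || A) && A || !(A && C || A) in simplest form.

!E || !!!(A && !C || A) && A || !(A && C || A)
= !E || !!!A && A || !(A && C || A)   [absorption]
= !E || !A && A || !(A && C || A)   [double negation]
= !E || !A && A || !A   [absorption]
= !E || !A   [complement / identity]

!E || !A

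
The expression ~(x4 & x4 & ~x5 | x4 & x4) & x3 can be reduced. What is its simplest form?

~x4 & x3

~(x4 & x4 & ~x5 | x4 & x4) & x3
= ~(x4 & x4) & x3   — absorption
= ~x4 & x3   — idempotence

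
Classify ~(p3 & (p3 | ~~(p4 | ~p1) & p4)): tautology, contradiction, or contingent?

~(p3 & (p3 | ~~(p4 | ~p1) & p4))
= ~(p3 & (p3 | (p4 | ~p1) & p4))   [double negation]
= ~(p3 & (p3 | p4))   [absorption]
= ~p3   [absorption]
This depends on p3, so it is not a constant.

contingent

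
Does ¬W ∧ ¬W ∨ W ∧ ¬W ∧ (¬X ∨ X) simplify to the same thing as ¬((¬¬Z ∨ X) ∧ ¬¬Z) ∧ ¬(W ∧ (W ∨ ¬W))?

E1: ¬W ∧ ¬W ∨ W ∧ ¬W ∧ (¬X ∨ X)
    = ¬W ∧ ¬W ∨ W ∧ ¬W   (complement / identity)
    = ¬W   (distribution)
E2: ¬((¬¬Z ∨ X) ∧ ¬¬Z) ∧ ¬(W ∧ (W ∨ ¬W))
    = ¬¬¬Z ∧ ¬(W ∧ (W ∨ ¬W))   (absorption)
    = ¬Z ∧ ¬(W ∧ (W ∨ ¬W))   (double negation)
    = ¬Z ∧ ¬W   (complement / identity)
These differ: at W=0, X=0, Z=1, E1 = 1 but E2 = 0.

No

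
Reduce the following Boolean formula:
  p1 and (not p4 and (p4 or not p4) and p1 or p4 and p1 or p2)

p1 and (not p4 and (p4 or not p4) and p1 or p4 and p1 or p2)
= p1 and (not p4 and p1 or p4 and p1 or p2)
= p1 and (p1 or p2)
= p1

p1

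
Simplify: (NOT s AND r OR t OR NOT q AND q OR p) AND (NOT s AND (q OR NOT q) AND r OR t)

NOT s AND r OR t

(NOT s AND r OR t OR NOT q AND q OR p) AND (NOT s AND (q OR NOT q) AND r OR t)
= (NOT s AND r OR t OR NOT q AND q OR p) AND (NOT s AND r OR t)   — complement / identity
= (NOT s AND r OR t OR p) AND (NOT s AND r OR t)   — complement / identity
= NOT s AND r OR t   — absorption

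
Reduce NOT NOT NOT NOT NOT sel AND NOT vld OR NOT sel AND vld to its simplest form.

NOT NOT NOT NOT NOT sel AND NOT vld OR NOT sel AND vld
= NOT NOT NOT sel AND NOT vld OR NOT sel AND vld
= NOT sel AND NOT vld OR NOT sel AND vld
= NOT sel

NOT sel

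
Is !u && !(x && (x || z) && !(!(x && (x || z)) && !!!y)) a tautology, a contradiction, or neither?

neither

!u && !(x && (x || z) && !(!(x && (x || z)) && !!!y))
= !u && !(x && (x || z) && (x && (x || z) || !!y))
= !u && !(x && (x || z) && (x && (x || z) || y))
= !u && !(x && (x || z))
= !u && !x
This depends on u, x, so it is not a constant.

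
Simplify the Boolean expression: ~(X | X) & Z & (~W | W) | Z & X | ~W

~(X | X) & Z & (~W | W) | Z & X | ~W
= ~(X | X) & Z | Z & X | ~W
= ~X & Z | Z & X | ~W
= Z | ~W

Z | ~W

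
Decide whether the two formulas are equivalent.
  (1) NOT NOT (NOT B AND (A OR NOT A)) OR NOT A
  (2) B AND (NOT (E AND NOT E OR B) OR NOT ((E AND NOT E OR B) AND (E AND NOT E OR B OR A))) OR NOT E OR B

No

E1: NOT NOT (NOT B AND (A OR NOT A)) OR NOT A
    = NOT NOT NOT B OR NOT A   [complement / identity]
    = NOT B OR NOT A   [double negation]
E2: B AND (NOT (E AND NOT E OR B) OR NOT ((E AND NOT E OR B) AND (E AND NOT E OR B OR A))) OR NOT E OR B
    = B AND (NOT (E AND NOT E OR B) OR NOT (E AND NOT E OR B)) OR NOT E OR B   [absorption]
    = B AND NOT (E AND NOT E OR B) OR NOT E OR B   [idempotence]
    = B AND NOT B OR NOT E OR B   [complement / identity]
    = NOT E OR B   [complement / identity]
These differ: at A=1, B=1, E=1, E1 = 0 but E2 = 1.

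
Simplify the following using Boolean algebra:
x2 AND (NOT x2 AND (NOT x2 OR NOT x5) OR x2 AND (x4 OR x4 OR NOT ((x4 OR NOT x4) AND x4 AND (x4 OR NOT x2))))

x2 AND (NOT x2 AND (NOT x2 OR NOT x5) OR x2 AND (x4 OR x4 OR NOT ((x4 OR NOT x4) AND x4 AND (x4 OR NOT x2))))
= x2 AND (NOT x2 AND (NOT x2 OR NOT x5) OR x2 AND (x4 OR x4 OR NOT (x4 AND (x4 OR NOT x2))))
= x2 AND (NOT x2 OR x2 AND (x4 OR x4 OR NOT (x4 AND (x4 OR NOT x2))))
= x2 AND (NOT x2 OR x2 AND (x4 OR x4 OR NOT x4))
= x2 AND (NOT x2 OR x2 AND (x4 OR NOT x4))
= x2 AND (NOT x2 OR x2)
= x2

x2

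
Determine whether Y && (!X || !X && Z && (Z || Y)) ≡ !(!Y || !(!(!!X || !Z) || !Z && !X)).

E1: Y && (!X || !X && Z && (Z || Y))
    = Y && (!X || !X && Z)   [absorption]
    = Y && !X   [absorption]
E2: !(!Y || !(!(!!X || !Z) || !Z && !X))
    = !(!Y || !(!X && Z || !Z && !X))   [De Morgan]
    = !(!Y || !!X)   [distribution]
    = Y && !X   [De Morgan]
Both reduce to Y && !X, so they are equivalent.

Yes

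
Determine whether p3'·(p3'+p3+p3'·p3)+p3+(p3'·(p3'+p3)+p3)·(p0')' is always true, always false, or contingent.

p3'·(p3'+p3+p3'·p3)+p3+(p3'·(p3'+p3)+p3)·(p0')'
= p3'·(p3'+p3)+p3+(p3'·(p3'+p3)+p3)·(p0')'   (complement / identity)
= p3'·(p3'+p3)+p3+(p3'·(p3'+p3)+p3)·p0   (double negation)
= p3'·(p3'+p3)+p3   (absorption)
= p3'+p3   (complement / identity)
= 1   (complement)

always true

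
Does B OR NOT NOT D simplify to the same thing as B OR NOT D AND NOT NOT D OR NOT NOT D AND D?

Yes

E1: B OR NOT NOT D
    = B OR D   — double negation
E2: B OR NOT D AND NOT NOT D OR NOT NOT D AND D
    = B OR NOT NOT D   — distribution
    = B OR D   — double negation
Both reduce to B OR D, so they are equivalent.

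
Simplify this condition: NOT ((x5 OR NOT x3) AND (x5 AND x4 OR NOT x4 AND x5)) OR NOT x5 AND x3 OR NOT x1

NOT ((x5 OR NOT x3) AND (x5 AND x4 OR NOT x4 AND x5)) OR NOT x5 AND x3 OR NOT x1
= NOT ((x5 OR NOT x3) AND x5) OR NOT x5 AND x3 OR NOT x1   (distribution)
= NOT x5 OR NOT x5 AND x3 OR NOT x1   (absorption)
= NOT x5 OR NOT x1   (absorption)

NOT x5 OR NOT x1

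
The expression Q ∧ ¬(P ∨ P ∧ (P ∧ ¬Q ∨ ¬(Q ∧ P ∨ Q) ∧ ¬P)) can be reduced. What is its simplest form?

Q ∧ ¬(P ∨ P ∧ (P ∧ ¬Q ∨ ¬(Q ∧ P ∨ Q) ∧ ¬P))
= Q ∧ ¬(P ∨ P ∧ (P ∧ ¬Q ∨ ¬Q ∧ ¬P))   (absorption)
= Q ∧ ¬(P ∨ P ∧ ¬Q)   (distribution)
= Q ∧ ¬P   (absorption)

Q ∧ ¬P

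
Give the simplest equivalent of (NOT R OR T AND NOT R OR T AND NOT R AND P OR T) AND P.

(NOT R OR T) AND P

(NOT R OR T AND NOT R OR T AND NOT R AND P OR T) AND P
= (NOT R OR T AND NOT R OR T) AND P   (absorption)
= (NOT R OR T) AND P   (absorption)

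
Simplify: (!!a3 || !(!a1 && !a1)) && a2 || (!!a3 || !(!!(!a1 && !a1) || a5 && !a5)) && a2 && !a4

(!!a3 || !(!a1 && !a1)) && a2 || (!!a3 || !(!!(!a1 && !a1) || a5 && !a5)) && a2 && !a4
= (!!a3 || !(!a1 && !a1)) && a2 || (!!a3 || !!!(!a1 && !a1)) && a2 && !a4   (complement / identity)
= (!!a3 || !(!a1 && !a1)) && a2 || (!!a3 || !(!a1 && !a1)) && a2 && !a4   (double negation)
= (!!a3 || !(!a1 && !a1)) && a2   (absorption)
= (!!a3 || a1 || a1) && a2   (De Morgan)
= (!!a3 || a1) && a2   (idempotence)
= (a3 || a1) && a2   (double negation)

(a3 || a1) && a2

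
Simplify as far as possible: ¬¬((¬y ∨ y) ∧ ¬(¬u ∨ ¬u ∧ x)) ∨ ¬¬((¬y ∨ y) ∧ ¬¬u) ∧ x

¬¬((¬y ∨ y) ∧ ¬(¬u ∨ ¬u ∧ x)) ∨ ¬¬((¬y ∨ y) ∧ ¬¬u) ∧ x
= ¬¬((¬y ∨ y) ∧ ¬¬u) ∨ ¬¬((¬y ∨ y) ∧ ¬¬u) ∧ x   (absorption)
= ¬¬((¬y ∨ y) ∧ ¬¬u)   (absorption)
= ¬¬¬¬u   (complement / identity)
= ¬¬u   (double negation)
= u   (double negation)

u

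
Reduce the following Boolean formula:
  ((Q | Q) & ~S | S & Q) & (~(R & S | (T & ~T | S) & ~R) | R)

Q & (~S | R)

((Q | Q) & ~S | S & Q) & (~(R & S | (T & ~T | S) & ~R) | R)
= (Q & ~S | S & Q) & (~(R & S | (T & ~T | S) & ~R) | R)   (idempotence)
= (Q & ~S | S & Q) & (~(R & S | S & ~R) | R)   (complement / identity)
= Q & (~(R & S | S & ~R) | R)   (distribution)
= Q & (~S | R)   (distribution)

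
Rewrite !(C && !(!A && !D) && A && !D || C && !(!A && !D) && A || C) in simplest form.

!C

!(C && !(!A && !D) && A && !D || C && !(!A && !D) && A || C)
= !(C && !(!A && !D) && A || C)   — absorption
= !(C && (A || D) && A || C)   — De Morgan
= !(C && A || C)   — absorption
= !C   — absorption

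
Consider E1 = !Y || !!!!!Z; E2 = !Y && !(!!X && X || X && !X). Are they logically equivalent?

No

E1: !Y || !!!!!Z
    = !Y || !!!Z   [double negation]
    = !Y || !Z   [double negation]
E2: !Y && !(!!X && X || X && !X)
    = !Y && !(X && X || X && !X)   [double negation]
    = !Y && !X   [distribution]
These differ: at X=1, Y=1, Z=0, E1 = 1 but E2 = 0.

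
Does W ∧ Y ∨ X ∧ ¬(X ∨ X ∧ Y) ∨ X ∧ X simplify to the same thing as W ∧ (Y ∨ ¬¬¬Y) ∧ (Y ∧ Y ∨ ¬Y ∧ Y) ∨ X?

Yes

E1: W ∧ Y ∨ X ∧ ¬(X ∨ X ∧ Y) ∨ X ∧ X
    = W ∧ Y ∨ X ∧ ¬X ∨ X ∧ X   (absorption)
    = W ∧ Y ∨ X ∧ (¬X ∨ X)   (distribution)
    = W ∧ Y ∨ X   (complement / identity)
E2: W ∧ (Y ∨ ¬¬¬Y) ∧ (Y ∧ Y ∨ ¬Y ∧ Y) ∨ X
    = W ∧ (Y ∨ ¬¬¬Y) ∧ Y ∨ X   (distribution)
    = W ∧ (Y ∨ ¬Y) ∧ Y ∨ X   (double negation)
    = W ∧ Y ∨ X   (complement / identity)
Both reduce to W ∧ Y ∨ X, so they are equivalent.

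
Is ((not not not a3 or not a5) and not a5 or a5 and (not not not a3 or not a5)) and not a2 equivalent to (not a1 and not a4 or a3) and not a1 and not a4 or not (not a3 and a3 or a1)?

E1: ((not not not a3 or not a5) and not a5 or a5 and (not not not a3 or not a5)) and not a2
    = (not not not a3 or not a5) and not a2   [distribution]
    = (not a3 or not a5) and not a2   [double negation]
E2: (not a1 and not a4 or a3) and not a1 and not a4 or not (not a3 and a3 or a1)
    = not a1 and not a4 or not (not a3 and a3 or a1)   [absorption]
    = not a1 and not a4 or not a1   [complement / identity]
    = not a1   [absorption]
These differ: at a1=0, a2=1, a3=1, a4=0, a5=0, E1 = 0 but E2 = 1.

No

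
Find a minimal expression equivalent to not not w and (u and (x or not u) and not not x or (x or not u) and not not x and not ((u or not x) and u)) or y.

not not w and (u and (x or not u) and not not x or (x or not u) and not not x and not ((u or not x) and u)) or y
= not not w and (u and (x or not u) and not not x or (x or not u) and not not x and not u) or y   [absorption]
= not not w and (x or not u) and not not x or y   [distribution]
= not not w and (x or not u) and x or y   [double negation]
= not not w and x or y   [absorption]
= w and x or y   [double negation]

w and x or y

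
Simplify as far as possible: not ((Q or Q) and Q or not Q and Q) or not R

not ((Q or Q) and Q or not Q and Q) or not R
= not (Q and Q or not Q and Q) or not R   — idempotence
= not Q or not R   — distribution

not Q or not R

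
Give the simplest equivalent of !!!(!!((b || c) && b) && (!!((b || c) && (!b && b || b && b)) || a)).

!!!(!!((b || c) && b) && (!!((b || c) && (!b && b || b && b)) || a))
= !!!(!!((b || c) && b) && (!!((b || c) && b) || a))   (distribution)
= !(!!((b || c) && b) && (!!((b || c) && b) || a))   (double negation)
= !!!((b || c) && b)   (absorption)
= !((b || c) && b)   (double negation)
= !b   (absorption)

!b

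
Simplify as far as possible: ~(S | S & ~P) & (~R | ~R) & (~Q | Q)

~(S | S & ~P) & (~R | ~R) & (~Q | Q)
= ~(S | S & ~P) & ~R & (~Q | Q)   (idempotence)
= ~(S | S & ~P) & ~R   (complement / identity)
= ~S & ~R   (absorption)

~S & ~R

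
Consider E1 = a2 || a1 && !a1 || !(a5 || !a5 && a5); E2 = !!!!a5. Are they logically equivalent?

No

E1: a2 || a1 && !a1 || !(a5 || !a5 && a5)
    = a2 || a1 && !a1 || !a5
    = a2 || !a5
E2: !!!!a5
    = !!a5
    = a5
These differ: at a1=0, a2=1, a5=0, E1 = 1 but E2 = 0.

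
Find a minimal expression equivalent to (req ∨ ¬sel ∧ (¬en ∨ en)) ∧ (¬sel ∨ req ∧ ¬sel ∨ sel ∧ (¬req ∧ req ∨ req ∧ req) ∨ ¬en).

req ∨ ¬sel

(req ∨ ¬sel ∧ (¬en ∨ en)) ∧ (¬sel ∨ req ∧ ¬sel ∨ sel ∧ (¬req ∧ req ∨ req ∧ req) ∨ ¬en)
= (req ∨ ¬sel) ∧ (¬sel ∨ req ∧ ¬sel ∨ sel ∧ (¬req ∧ req ∨ req ∧ req) ∨ ¬en)   (complement / identity)
= (req ∨ ¬sel) ∧ (¬sel ∨ req ∧ ¬sel ∨ sel ∧ req ∨ ¬en)   (distribution)
= (req ∨ ¬sel) ∧ (¬sel ∨ req ∨ ¬en)   (distribution)
= req ∧ (req ∨ ¬en) ∨ ¬sel   (distribution)
= req ∨ ¬sel   (absorption)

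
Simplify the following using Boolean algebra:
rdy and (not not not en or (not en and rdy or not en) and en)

rdy and not en

rdy and (not not not en or (not en and rdy or not en) and en)
= rdy and (not not not en or not en and en)   [absorption]
= rdy and not not not en   [complement / identity]
= rdy and not en   [double negation]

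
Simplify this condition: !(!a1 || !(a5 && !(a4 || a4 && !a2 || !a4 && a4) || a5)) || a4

a1 && a5 || a4

!(!a1 || !(a5 && !(a4 || a4 && !a2 || !a4 && a4) || a5)) || a4
= !(!a1 || !(a5 && !(a4 || a4 && !a2) || a5)) || a4   (complement / identity)
= a1 && (a5 && !(a4 || a4 && !a2) || a5) || a4   (De Morgan)
= a1 && (a5 && !a4 || a5) || a4   (absorption)
= a1 && a5 || a4   (absorption)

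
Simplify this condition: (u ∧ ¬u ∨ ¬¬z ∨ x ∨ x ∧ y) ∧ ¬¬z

(u ∧ ¬u ∨ ¬¬z ∨ x ∨ x ∧ y) ∧ ¬¬z
= (u ∧ ¬u ∨ ¬¬z ∨ x) ∧ ¬¬z   (absorption)
= (¬¬z ∨ x) ∧ ¬¬z   (complement / identity)
= ¬¬z   (absorption)
= z   (double negation)

z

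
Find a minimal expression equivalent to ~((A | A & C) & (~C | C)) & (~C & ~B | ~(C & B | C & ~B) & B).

~((A | A & C) & (~C | C)) & (~C & ~B | ~(C & B | C & ~B) & B)
= ~(A | A & C) & (~C & ~B | ~(C & B | C & ~B) & B)   (complement / identity)
= ~(A | A & C) & (~C & ~B | ~C & B)   (distribution)
= ~(A | A & C) & ~C   (distribution)
= ~A & ~C   (absorption)

~A & ~C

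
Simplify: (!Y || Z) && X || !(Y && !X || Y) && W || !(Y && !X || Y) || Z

!Y || Z

(!Y || Z) && X || !(Y && !X || Y) && W || !(Y && !X || Y) || Z
= (!Y || Z) && X || !(Y && !X || Y) || Z   [absorption]
= (!Y || Z) && X || !Y || Z   [absorption]
= !Y || Z   [absorption]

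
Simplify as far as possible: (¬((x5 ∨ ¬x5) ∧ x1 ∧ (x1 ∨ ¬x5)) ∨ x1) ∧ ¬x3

(¬((x5 ∨ ¬x5) ∧ x1 ∧ (x1 ∨ ¬x5)) ∨ x1) ∧ ¬x3
= (¬(x1 ∧ (x1 ∨ ¬x5)) ∨ x1) ∧ ¬x3   — complement / identity
= (¬x1 ∨ x1) ∧ ¬x3   — absorption
= ¬x3   — complement / identity

¬x3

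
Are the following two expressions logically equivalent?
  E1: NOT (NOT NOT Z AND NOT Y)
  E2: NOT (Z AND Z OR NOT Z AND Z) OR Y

E1: NOT (NOT NOT Z AND NOT Y)
    = NOT Z OR Y
E2: NOT (Z AND Z OR NOT Z AND Z) OR Y
    = NOT Z OR Y
Both reduce to NOT Z OR Y, so they are equivalent.

Yes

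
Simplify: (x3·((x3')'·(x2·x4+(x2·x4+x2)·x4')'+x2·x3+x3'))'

(x3·((x3')'·(x2·x4+(x2·x4+x2)·x4')'+x2·x3+x3'))'
= (x3·((x3')'·(x2·x4+x2·x4')'+x2·x3+x3'))'   [absorption]
= (x3·(x3·(x2·x4+x2·x4')'+x2·x3+x3'))'   [double negation]
= (x3·(x3·x2'+x2·x3+x3'))'   [distribution]
= (x3·(x3+x3'))'   [distribution]
= x3'   [complement / identity]

x3'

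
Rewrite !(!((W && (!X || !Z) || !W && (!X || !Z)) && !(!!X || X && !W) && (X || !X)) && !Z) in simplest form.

!X || Z

!(!((W && (!X || !Z) || !W && (!X || !Z)) && !(!!X || X && !W) && (X || !X)) && !Z)
= (W && (!X || !Z) || !W && (!X || !Z)) && !(!!X || X && !W) && (X || !X) || Z   (De Morgan)
= (W && (!X || !Z) || !W && (!X || !Z)) && !(!!X || X && !W) || Z   (complement / identity)
= (!X || !Z) && !(!!X || X && !W) || Z   (distribution)
= (!X || !Z) && !(X || X && !W) || Z   (double negation)
= (!X || !Z) && !X || Z   (absorption)
= !X || Z   (absorption)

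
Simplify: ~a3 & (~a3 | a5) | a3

~a3 & (~a3 | a5) | a3
= ~a3 | a3   [absorption]
= 1   [complement]

1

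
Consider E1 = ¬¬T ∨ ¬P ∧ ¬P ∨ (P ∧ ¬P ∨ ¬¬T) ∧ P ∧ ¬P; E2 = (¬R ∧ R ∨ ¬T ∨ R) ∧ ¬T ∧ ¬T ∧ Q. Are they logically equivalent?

E1: ¬¬T ∨ ¬P ∧ ¬P ∨ (P ∧ ¬P ∨ ¬¬T) ∧ P ∧ ¬P
    = ¬¬T ∨ ¬P ∧ ¬P ∨ (P ∧ ¬P ∨ T) ∧ P ∧ ¬P
    = T ∨ ¬P ∧ ¬P ∨ (P ∧ ¬P ∨ T) ∧ P ∧ ¬P
    = T ∨ ¬P ∧ ¬P ∨ P ∧ ¬P
    = T ∨ ¬P
E2: (¬R ∧ R ∨ ¬T ∨ R) ∧ ¬T ∧ ¬T ∧ Q
    = (¬R ∧ R ∨ ¬T ∨ R) ∧ ¬T ∧ Q
    = (¬T ∨ R) ∧ ¬T ∧ Q
    = ¬T ∧ Q
These differ: at P=0, Q=0, R=0, T=1, E1 = 1 but E2 = 0.

No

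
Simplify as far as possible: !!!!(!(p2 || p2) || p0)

!p2 || p0

!!!!(!(p2 || p2) || p0)
= !!(!(p2 || p2) || p0)   [double negation]
= !!(!p2 || p0)   [idempotence]
= !p2 || p0   [double negation]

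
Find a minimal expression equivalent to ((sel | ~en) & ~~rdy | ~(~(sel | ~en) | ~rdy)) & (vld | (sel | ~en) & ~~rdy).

((sel | ~en) & ~~rdy | ~(~(sel | ~en) | ~rdy)) & (vld | (sel | ~en) & ~~rdy)
= ((sel | ~en) & ~~rdy | (sel | ~en) & rdy) & (vld | (sel | ~en) & ~~rdy)
= (sel | ~en) & rdy & vld | (sel | ~en) & ~~rdy
= (sel | ~en) & rdy & vld | (sel | ~en) & rdy
= (sel | ~en) & rdy

(sel | ~en) & rdy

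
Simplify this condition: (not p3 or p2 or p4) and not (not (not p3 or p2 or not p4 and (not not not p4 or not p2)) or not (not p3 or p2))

(not p3 or p2 or p4) and not (not (not p3 or p2 or not p4 and (not not not p4 or not p2)) or not (not p3 or p2))
= (not p3 or p2 or p4) and (not p3 or p2 or not p4 and (not not not p4 or not p2)) and (not p3 or p2)   (De Morgan)
= (not p3 or p2 or p4) and (not p3 or p2 or not p4 and (not p4 or not p2)) and (not p3 or p2)   (double negation)
= (not p3 or p2 or p4) and (not p3 or p2 or not p4) and (not p3 or p2)   (absorption)
= (not p3 or p2 or p4) and (not p3 or p2)   (absorption)
= not p3 or p2   (absorption)

not p3 or p2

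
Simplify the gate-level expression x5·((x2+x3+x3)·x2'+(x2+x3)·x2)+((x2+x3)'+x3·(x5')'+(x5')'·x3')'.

x2+x3

x5·((x2+x3+x3)·x2'+(x2+x3)·x2)+((x2+x3)'+x3·(x5')'+(x5')'·x3')'
= x5·((x2+x3)·x2'+(x2+x3)·x2)+((x2+x3)'+x3·(x5')'+(x5')'·x3')'   — idempotence
= x5·((x2+x3)·x2'+(x2+x3)·x2)+((x2+x3)'+(x5')')'   — distribution
= x5·((x2+x3)·x2'+(x2+x3)·x2)+(x2+x3)·x5'   — De Morgan
= x5·(x2+x3)+(x2+x3)·x5'   — distribution
= x2+x3   — distribution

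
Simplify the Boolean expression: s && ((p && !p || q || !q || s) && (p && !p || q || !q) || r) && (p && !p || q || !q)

s

s && ((p && !p || q || !q || s) && (p && !p || q || !q) || r) && (p && !p || q || !q)
= s && (p && !p || q || !q || r) && (p && !p || q || !q)   (absorption)
= s && (p && !p || q || !q)   (absorption)
= s && (q || !q)   (complement / identity)
= s   (complement / identity)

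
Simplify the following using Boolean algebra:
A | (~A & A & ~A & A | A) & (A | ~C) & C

A | (~A & A & ~A & A | A) & (A | ~C) & C
= A | (~A & A | A) & (A | ~C) & C   (idempotence)
= A | A & (A | ~C) & C   (complement / identity)
= A | A & C   (absorption)
= A   (absorption)

A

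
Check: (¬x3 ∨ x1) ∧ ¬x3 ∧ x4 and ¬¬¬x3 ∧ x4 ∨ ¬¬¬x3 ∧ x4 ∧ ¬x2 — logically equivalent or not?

Yes

E1: (¬x3 ∨ x1) ∧ ¬x3 ∧ x4
    = ¬x3 ∧ x4   [absorption]
E2: ¬¬¬x3 ∧ x4 ∨ ¬¬¬x3 ∧ x4 ∧ ¬x2
    = ¬¬¬x3 ∧ x4   [absorption]
    = ¬x3 ∧ x4   [double negation]
Both reduce to ¬x3 ∧ x4, so they are equivalent.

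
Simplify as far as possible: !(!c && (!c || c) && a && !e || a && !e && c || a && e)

!a

!(!c && (!c || c) && a && !e || a && !e && c || a && e)
= !(!c && a && !e || a && !e && c || a && e)   — complement / identity
= !(a && !e || a && e)   — distribution
= !a   — distribution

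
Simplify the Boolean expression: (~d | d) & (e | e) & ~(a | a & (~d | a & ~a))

(~d | d) & (e | e) & ~(a | a & (~d | a & ~a))
= (~d | d) & e & ~(a | a & (~d | a & ~a))   — idempotence
= e & ~(a | a & (~d | a & ~a))   — complement / identity
= e & ~(a | a & ~d)   — complement / identity
= e & ~a   — absorption

e & ~a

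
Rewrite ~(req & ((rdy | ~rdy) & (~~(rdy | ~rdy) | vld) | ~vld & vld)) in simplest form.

~(req & ((rdy | ~rdy) & (~~(rdy | ~rdy) | vld) | ~vld & vld))
= ~(req & ((rdy | ~rdy) & (rdy | ~rdy | vld) | ~vld & vld))   — double negation
= ~(req & (rdy | ~rdy | ~vld & vld))   — absorption
= ~(req & (rdy | ~rdy))   — complement / identity
= ~req   — complement / identity

~req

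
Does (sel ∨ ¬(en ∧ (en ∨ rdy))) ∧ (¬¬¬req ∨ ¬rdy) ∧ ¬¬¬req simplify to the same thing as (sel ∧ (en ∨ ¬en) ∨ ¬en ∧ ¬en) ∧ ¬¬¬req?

E1: (sel ∨ ¬(en ∧ (en ∨ rdy))) ∧ (¬¬¬req ∨ ¬rdy) ∧ ¬¬¬req
    = (sel ∨ ¬(en ∧ (en ∨ rdy))) ∧ ¬¬¬req
    = (sel ∨ ¬en) ∧ ¬¬¬req
    = (sel ∨ ¬en) ∧ ¬req
E2: (sel ∧ (en ∨ ¬en) ∨ ¬en ∧ ¬en) ∧ ¬¬¬req
    = (sel ∧ (en ∨ ¬en) ∨ ¬en ∧ ¬en) ∧ ¬req
    = (sel ∧ (en ∨ ¬en) ∨ ¬en) ∧ ¬req
    = (sel ∨ ¬en) ∧ ¬req
Both reduce to (sel ∨ ¬en) ∧ ¬req, so they are equivalent.

Yes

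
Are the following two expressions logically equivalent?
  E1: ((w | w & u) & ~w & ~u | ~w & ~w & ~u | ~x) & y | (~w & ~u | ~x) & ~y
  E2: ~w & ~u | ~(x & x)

Yes

E1: ((w | w & u) & ~w & ~u | ~w & ~w & ~u | ~x) & y | (~w & ~u | ~x) & ~y
    = (w & ~w & ~u | ~w & ~w & ~u | ~x) & y | (~w & ~u | ~x) & ~y   (absorption)
    = (~w & ~u | ~x) & y | (~w & ~u | ~x) & ~y   (distribution)
    = ~w & ~u | ~x   (distribution)
E2: ~w & ~u | ~(x & x)
    = ~w & ~u | ~x   (idempotence)
Both reduce to ~w & ~u | ~x, so they are equivalent.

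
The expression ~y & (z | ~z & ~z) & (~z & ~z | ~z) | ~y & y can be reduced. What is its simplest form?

~y & (z | ~z & ~z) & (~z & ~z | ~z) | ~y & y
= ~y & (~z & ~z | z & ~z) | ~y & y   [distribution]
= ~y & ~z | ~y & y   [distribution]
= ~y & ~z   [complement / identity]

~y & ~z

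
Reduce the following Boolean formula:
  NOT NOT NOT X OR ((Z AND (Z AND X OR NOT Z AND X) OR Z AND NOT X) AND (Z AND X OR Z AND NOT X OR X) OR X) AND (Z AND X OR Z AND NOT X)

NOT NOT NOT X OR ((Z AND (Z AND X OR NOT Z AND X) OR Z AND NOT X) AND (Z AND X OR Z AND NOT X OR X) OR X) AND (Z AND X OR Z AND NOT X)
= NOT NOT NOT X OR ((Z AND X OR Z AND NOT X) AND (Z AND X OR Z AND NOT X OR X) OR X) AND (Z AND X OR Z AND NOT X)   [distribution]
= NOT NOT NOT X OR (Z AND X OR Z AND NOT X OR X) AND (Z AND X OR Z AND NOT X)   [absorption]
= NOT X OR (Z AND X OR Z AND NOT X OR X) AND (Z AND X OR Z AND NOT X)   [double negation]
= NOT X OR Z AND X OR Z AND NOT X   [absorption]
= NOT X OR Z   [distribution]

NOT X OR Z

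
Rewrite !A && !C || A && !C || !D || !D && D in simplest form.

!C || !D

!A && !C || A && !C || !D || !D && D
= !A && !C || A && !C || !D   — complement / identity
= !C || !D   — distribution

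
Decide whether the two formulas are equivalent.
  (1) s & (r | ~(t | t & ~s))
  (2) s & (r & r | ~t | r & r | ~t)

Yes

E1: s & (r | ~(t | t & ~s))
    = s & (r | ~t)   — absorption
E2: s & (r & r | ~t | r & r | ~t)
    = s & (r & r | ~t)   — idempotence
    = s & (r | ~t)   — idempotence
Both reduce to s & (r | ~t), so they are equivalent.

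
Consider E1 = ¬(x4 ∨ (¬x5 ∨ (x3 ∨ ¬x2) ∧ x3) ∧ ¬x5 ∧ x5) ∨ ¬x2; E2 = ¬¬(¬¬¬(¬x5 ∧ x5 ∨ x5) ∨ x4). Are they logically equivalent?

No

E1: ¬(x4 ∨ (¬x5 ∨ (x3 ∨ ¬x2) ∧ x3) ∧ ¬x5 ∧ x5) ∨ ¬x2
    = ¬(x4 ∨ (¬x5 ∨ x3) ∧ ¬x5 ∧ x5) ∨ ¬x2   — absorption
    = ¬(x4 ∨ ¬x5 ∧ x5) ∨ ¬x2   — absorption
    = ¬x4 ∨ ¬x2   — complement / identity
E2: ¬¬(¬¬¬(¬x5 ∧ x5 ∨ x5) ∨ x4)
    = ¬¬¬(¬x5 ∧ x5 ∨ x5) ∨ x4   — double negation
    = ¬(¬x5 ∧ x5 ∨ x5) ∨ x4   — double negation
    = ¬x5 ∨ x4   — complement / identity
These differ: at x2=1, x3=1, x4=1, x5=0, E1 = 0 but E2 = 1.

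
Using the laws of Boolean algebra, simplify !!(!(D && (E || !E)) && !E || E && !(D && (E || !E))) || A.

!D || A

!!(!(D && (E || !E)) && !E || E && !(D && (E || !E))) || A
= !!!(D && (E || !E)) || A   [distribution]
= !!!D || A   [complement / identity]
= !D || A   [double negation]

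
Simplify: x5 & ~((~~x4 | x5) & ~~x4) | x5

x5

x5 & ~((~~x4 | x5) & ~~x4) | x5
= x5 & ~~~x4 | x5   [absorption]
= x5 & ~x4 | x5   [double negation]
= x5   [absorption]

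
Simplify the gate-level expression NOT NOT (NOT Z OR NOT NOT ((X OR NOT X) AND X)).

NOT Z OR X

NOT NOT (NOT Z OR NOT NOT ((X OR NOT X) AND X))
= NOT NOT (NOT Z OR NOT NOT X)   [complement / identity]
= NOT NOT (NOT Z OR X)   [double negation]
= NOT Z OR X   [double negation]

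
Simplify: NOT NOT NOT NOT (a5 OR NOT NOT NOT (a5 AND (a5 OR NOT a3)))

TRUE

NOT NOT NOT NOT (a5 OR NOT NOT NOT (a5 AND (a5 OR NOT a3)))
= NOT NOT NOT NOT (a5 OR NOT NOT NOT a5)   [absorption]
= NOT NOT NOT NOT (a5 OR NOT a5)   [double negation]
= NOT NOT (a5 OR NOT a5)   [double negation]
= a5 OR NOT a5   [double negation]
= TRUE   [complement]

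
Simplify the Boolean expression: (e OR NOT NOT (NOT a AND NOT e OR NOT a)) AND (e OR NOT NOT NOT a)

(e OR NOT NOT (NOT a AND NOT e OR NOT a)) AND (e OR NOT NOT NOT a)
= (e OR NOT NOT NOT a) AND (e OR NOT NOT NOT a)   [absorption]
= e OR NOT NOT NOT a   [idempotence]
= e OR NOT a   [double negation]

e OR NOT a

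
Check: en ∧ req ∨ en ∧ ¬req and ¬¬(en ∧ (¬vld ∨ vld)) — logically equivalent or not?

E1: en ∧ req ∨ en ∧ ¬req
    = en   — distribution
E2: ¬¬(en ∧ (¬vld ∨ vld))
    = ¬¬en   — complement / identity
    = en   — double negation
Both reduce to en, so they are equivalent.

Yes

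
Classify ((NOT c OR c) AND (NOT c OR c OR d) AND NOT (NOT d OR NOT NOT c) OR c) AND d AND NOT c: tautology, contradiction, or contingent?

((NOT c OR c) AND (NOT c OR c OR d) AND NOT (NOT d OR NOT NOT c) OR c) AND d AND NOT c
= ((NOT c OR c) AND NOT (NOT d OR NOT NOT c) OR c) AND d AND NOT c
= (NOT (NOT d OR NOT NOT c) OR c) AND d AND NOT c
= (d AND NOT c OR c) AND d AND NOT c
= d AND NOT c
This depends on c, d, so it is not a constant.

contingent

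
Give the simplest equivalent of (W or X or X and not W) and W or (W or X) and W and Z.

(W or X or X and not W) and W or (W or X) and W and Z
= (W or X) and W or (W or X) and W and Z   [absorption]
= (W or X) and W   [absorption]
= W   [absorption]

W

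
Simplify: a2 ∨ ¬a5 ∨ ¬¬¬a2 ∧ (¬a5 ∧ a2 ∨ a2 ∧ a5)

a2 ∨ ¬a5

a2 ∨ ¬a5 ∨ ¬¬¬a2 ∧ (¬a5 ∧ a2 ∨ a2 ∧ a5)
= a2 ∨ ¬a5 ∨ ¬a2 ∧ (¬a5 ∧ a2 ∨ a2 ∧ a5)   [double negation]
= a2 ∨ ¬a5 ∨ ¬a2 ∧ a2   [distribution]
= a2 ∨ ¬a5   [complement / identity]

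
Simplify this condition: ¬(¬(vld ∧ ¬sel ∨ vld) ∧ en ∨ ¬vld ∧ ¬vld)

¬(¬(vld ∧ ¬sel ∨ vld) ∧ en ∨ ¬vld ∧ ¬vld)
= ¬(¬(vld ∧ ¬sel ∨ vld) ∧ en ∨ ¬vld)   (idempotence)
= ¬(¬vld ∧ en ∨ ¬vld)   (absorption)
= ¬¬vld   (absorption)
= vld   (double negation)

vld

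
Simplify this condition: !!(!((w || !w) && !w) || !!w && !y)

w

!!(!((w || !w) && !w) || !!w && !y)
= !!(!!w || !!w && !y)   (complement / identity)
= !!!!w   (absorption)
= !!w   (double negation)
= w   (double negation)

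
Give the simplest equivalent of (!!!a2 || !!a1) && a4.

(!!!a2 || !!a1) && a4
= (!!!a2 || a1) && a4   [double negation]
= (!a2 || a1) && a4   [double negation]

(!a2 || a1) && a4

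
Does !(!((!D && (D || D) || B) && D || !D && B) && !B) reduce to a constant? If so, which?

!(!((!D && (D || D) || B) && D || !D && B) && !B)
= !(!((!D && D || B) && D || !D && B) && !B)   (idempotence)
= !(!(B && D || !D && B) && !B)   (complement / identity)
= !(!B && !B)   (distribution)
= B || B   (De Morgan)
= B   (idempotence)
This depends on B, so it is not a constant.

no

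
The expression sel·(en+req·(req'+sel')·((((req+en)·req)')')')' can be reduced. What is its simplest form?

sel·(en+req·(req'+sel')·((((req+en)·req)')')')'
= sel·(en+req·(req'+sel')·((req+en)·req)')'
= sel·(en+req·(req'+sel')·req')'
= sel·(en+req·req')'
= sel·en'

sel·en'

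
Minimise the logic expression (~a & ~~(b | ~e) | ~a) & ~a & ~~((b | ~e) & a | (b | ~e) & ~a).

(~a & ~~(b | ~e) | ~a) & ~a & ~~((b | ~e) & a | (b | ~e) & ~a)
= (~a & ~~(b | ~e) | ~a) & ~a & ~~(b | ~e)   [distribution]
= ~a & ~~(b | ~e)   [absorption]
= ~a & (b | ~e)   [double negation]

~a & (b | ~e)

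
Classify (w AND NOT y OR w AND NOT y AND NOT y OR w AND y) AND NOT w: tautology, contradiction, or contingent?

contradiction

(w AND NOT y OR w AND NOT y AND NOT y OR w AND y) AND NOT w
= (w AND NOT y OR w AND y) AND NOT w   — absorption
= w AND NOT w   — distribution
= FALSE   — complement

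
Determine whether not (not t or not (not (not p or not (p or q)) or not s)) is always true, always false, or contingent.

contingent

not (not t or not (not (not p or not (p or q)) or not s))
= not (not t or not (p and (p or q) or not s))   (De Morgan)
= not (not t or not (p or not s))   (absorption)
= t and (p or not s)   (De Morgan)
This depends on p, s, t, so it is not a constant.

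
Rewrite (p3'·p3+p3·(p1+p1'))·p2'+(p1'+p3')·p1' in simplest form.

p3·p2'+p1'

(p3'·p3+p3·(p1+p1'))·p2'+(p1'+p3')·p1'
= p3·(p1+p1')·p2'+(p1'+p3')·p1'   [complement / identity]
= p3·p2'+(p1'+p3')·p1'   [complement / identity]
= p3·p2'+p1'   [absorption]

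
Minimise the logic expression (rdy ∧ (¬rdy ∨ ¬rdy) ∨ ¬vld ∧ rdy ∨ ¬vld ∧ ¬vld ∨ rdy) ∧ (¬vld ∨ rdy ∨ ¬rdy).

(rdy ∧ (¬rdy ∨ ¬rdy) ∨ ¬vld ∧ rdy ∨ ¬vld ∧ ¬vld ∨ rdy) ∧ (¬vld ∨ rdy ∨ ¬rdy)
= (rdy ∧ (¬rdy ∨ ¬rdy) ∨ ¬vld ∧ rdy ∨ ¬vld ∨ rdy) ∧ (¬vld ∨ rdy ∨ ¬rdy)   [idempotence]
= (rdy ∧ ¬rdy ∨ ¬vld ∧ rdy ∨ ¬vld ∨ rdy) ∧ (¬vld ∨ rdy ∨ ¬rdy)   [idempotence]
= (rdy ∧ ¬rdy ∨ ¬vld ∨ rdy) ∧ (¬vld ∨ rdy ∨ ¬rdy)   [absorption]
= (¬vld ∨ rdy) ∧ (¬vld ∨ rdy ∨ ¬rdy)   [complement / identity]
= ¬vld ∨ rdy   [absorption]

¬vld ∨ rdy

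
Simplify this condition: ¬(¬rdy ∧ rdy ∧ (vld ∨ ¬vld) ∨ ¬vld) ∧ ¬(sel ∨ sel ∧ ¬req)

¬(¬rdy ∧ rdy ∧ (vld ∨ ¬vld) ∨ ¬vld) ∧ ¬(sel ∨ sel ∧ ¬req)
= ¬(¬rdy ∧ rdy ∧ (vld ∨ ¬vld) ∨ ¬vld) ∧ ¬sel   (absorption)
= ¬(¬rdy ∧ rdy ∨ ¬vld) ∧ ¬sel   (complement / identity)
= ¬¬vld ∧ ¬sel   (complement / identity)
= vld ∧ ¬sel   (double negation)

vld ∧ ¬sel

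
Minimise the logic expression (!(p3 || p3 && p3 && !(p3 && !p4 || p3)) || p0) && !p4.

(!(p3 || p3 && p3 && !(p3 && !p4 || p3)) || p0) && !p4
= (!(p3 || p3 && p3 && !p3) || p0) && !p4   — absorption
= (!(p3 || p3 && !p3) || p0) && !p4   — idempotence
= (!p3 || p0) && !p4   — complement / identity

(!p3 || p0) && !p4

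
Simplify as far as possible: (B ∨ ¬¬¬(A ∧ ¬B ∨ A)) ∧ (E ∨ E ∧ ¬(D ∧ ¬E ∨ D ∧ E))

(B ∨ ¬¬¬(A ∧ ¬B ∨ A)) ∧ (E ∨ E ∧ ¬(D ∧ ¬E ∨ D ∧ E))
= (B ∨ ¬(A ∧ ¬B ∨ A)) ∧ (E ∨ E ∧ ¬(D ∧ ¬E ∨ D ∧ E))   — double negation
= (B ∨ ¬A) ∧ (E ∨ E ∧ ¬(D ∧ ¬E ∨ D ∧ E))   — absorption
= (B ∨ ¬A) ∧ (E ∨ E ∧ ¬D)   — distribution
= (B ∨ ¬A) ∧ E   — absorption

(B ∨ ¬A) ∧ E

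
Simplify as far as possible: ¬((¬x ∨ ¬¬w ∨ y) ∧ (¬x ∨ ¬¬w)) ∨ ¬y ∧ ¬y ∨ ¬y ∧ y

x ∧ ¬w ∨ ¬y

¬((¬x ∨ ¬¬w ∨ y) ∧ (¬x ∨ ¬¬w)) ∨ ¬y ∧ ¬y ∨ ¬y ∧ y
= ¬(¬x ∨ ¬¬w) ∨ ¬y ∧ ¬y ∨ ¬y ∧ y   [absorption]
= x ∧ ¬w ∨ ¬y ∧ ¬y ∨ ¬y ∧ y   [De Morgan]
= x ∧ ¬w ∨ ¬y   [distribution]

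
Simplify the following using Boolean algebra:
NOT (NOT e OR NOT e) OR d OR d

NOT (NOT e OR NOT e) OR d OR d
= NOT NOT e OR d OR d
= NOT NOT e OR d
= e OR d

e OR d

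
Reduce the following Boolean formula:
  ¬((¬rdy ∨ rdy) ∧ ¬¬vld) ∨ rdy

¬vld ∨ rdy

¬((¬rdy ∨ rdy) ∧ ¬¬vld) ∨ rdy
= ¬((¬rdy ∨ rdy) ∧ vld) ∨ rdy   (double negation)
= ¬vld ∨ rdy   (complement / identity)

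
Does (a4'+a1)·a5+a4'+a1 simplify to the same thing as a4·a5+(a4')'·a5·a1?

E1: (a4'+a1)·a5+a4'+a1
    = a4'+a1   [absorption]
E2: a4·a5+(a4')'·a5·a1
    = a4·a5+a4·a5·a1   [double negation]
    = a4·a5   [absorption]
These differ: at a1=1, a4=0, a5=0, E1 = 1 but E2 = 0.

No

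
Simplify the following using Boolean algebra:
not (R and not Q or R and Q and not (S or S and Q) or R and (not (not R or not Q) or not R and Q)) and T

not R and T

not (R and not Q or R and Q and not (S or S and Q) or R and (not (not R or not Q) or not R and Q)) and T
= not (R and not Q or R and Q and not (S or S and Q) or R and (R and Q or not R and Q)) and T   (De Morgan)
= not (R and not Q or R and Q and not S or R and (R and Q or not R and Q)) and T   (absorption)
= not (R and not Q or R and Q and not S or R and Q) and T   (distribution)
= not (R and not Q or R and Q) and T   (absorption)
= not R and T   (distribution)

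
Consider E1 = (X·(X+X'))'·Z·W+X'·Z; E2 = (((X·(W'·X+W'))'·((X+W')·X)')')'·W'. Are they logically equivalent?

E1: (X·(X+X'))'·Z·W+X'·Z
    = X'·Z·W+X'·Z   (complement / identity)
    = X'·Z   (absorption)
E2: (((X·(W'·X+W'))'·((X+W')·X)')')'·W'
    = (((X·(W'·X+W'))'·X')')'·W'   (absorption)
    = (((X·W')'·X')')'·W'   (absorption)
    = (X·W'+X)'·W'   (De Morgan)
    = X'·W'   (absorption)
These differ: at W=0, X=0, Z=0, E1 = 0 but E2 = 1.

No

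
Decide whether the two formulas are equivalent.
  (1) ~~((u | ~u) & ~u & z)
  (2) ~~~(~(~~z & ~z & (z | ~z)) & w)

E1: ~~((u | ~u) & ~u & z)
    = (u | ~u) & ~u & z   — double negation
    = ~u & z   — complement / identity
E2: ~~~(~(~~z & ~z & (z | ~z)) & w)
    = ~~~(~(~~z & ~z) & w)   — complement / identity
    = ~(~(~~z & ~z) & w)   — double negation
    = ~((~z | z) & w)   — De Morgan
    = ~w   — complement / identity
These differ: at u=0, w=0, z=0, E1 = 0 but E2 = 1.

No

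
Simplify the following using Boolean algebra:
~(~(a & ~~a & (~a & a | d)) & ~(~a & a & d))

a & d

~(~(a & ~~a & (~a & a | d)) & ~(~a & a & d))
= a & ~~a & (~a & a | d) | ~a & a & d
= a & ~~a & d | ~a & a & d
= a & a & d | ~a & a & d
= a & d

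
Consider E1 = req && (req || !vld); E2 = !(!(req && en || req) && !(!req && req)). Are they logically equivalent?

E1: req && (req || !vld)
    = req   — absorption
E2: !(!(req && en || req) && !(!req && req))
    = req && en || req || !req && req   — De Morgan
    = req && en || req   — complement / identity
    = req   — absorption
Both reduce to req, so they are equivalent.

Yes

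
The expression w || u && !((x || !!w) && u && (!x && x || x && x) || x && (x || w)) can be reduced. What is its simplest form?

w || u && !((x || !!w) && u && (!x && x || x && x) || x && (x || w))
= w || u && !((x || !!w) && u && x || x && (x || w))
= w || u && !((x || w) && u && x || x && (x || w))
= w || u && !(((x || w) && u || x || w) && x)
= w || u && !((x || w) && x)
= w || u && !x

w || u && !x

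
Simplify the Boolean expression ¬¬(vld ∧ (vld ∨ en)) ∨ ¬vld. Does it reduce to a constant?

True

¬¬(vld ∧ (vld ∨ en)) ∨ ¬vld
= vld ∧ (vld ∨ en) ∨ ¬vld   — double negation
= vld ∨ ¬vld   — absorption
= True   — complement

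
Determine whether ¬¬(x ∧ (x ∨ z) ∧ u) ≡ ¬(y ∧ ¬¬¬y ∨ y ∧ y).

No

E1: ¬¬(x ∧ (x ∨ z) ∧ u)
    = x ∧ (x ∨ z) ∧ u   — double negation
    = x ∧ u   — absorption
E2: ¬(y ∧ ¬¬¬y ∨ y ∧ y)
    = ¬(y ∧ ¬y ∨ y ∧ y)   — double negation
    = ¬y   — distribution
These differ: at u=0, x=0, y=0, z=0, E1 = 0 but E2 = 1.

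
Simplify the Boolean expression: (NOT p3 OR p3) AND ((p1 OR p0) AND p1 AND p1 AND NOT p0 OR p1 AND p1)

p1

(NOT p3 OR p3) AND ((p1 OR p0) AND p1 AND p1 AND NOT p0 OR p1 AND p1)
= (NOT p3 OR p3) AND (p1 AND p1 AND NOT p0 OR p1 AND p1)
= (NOT p3 OR p3) AND p1 AND p1
= p1 AND p1
= p1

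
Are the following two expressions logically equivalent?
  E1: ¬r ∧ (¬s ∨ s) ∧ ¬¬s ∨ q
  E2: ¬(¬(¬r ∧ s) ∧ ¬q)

Yes

E1: ¬r ∧ (¬s ∨ s) ∧ ¬¬s ∨ q
    = ¬r ∧ ¬¬s ∨ q   (complement / identity)
    = ¬r ∧ s ∨ q   (double negation)
E2: ¬(¬(¬r ∧ s) ∧ ¬q)
    = ¬r ∧ s ∨ q   (De Morgan)
Both reduce to ¬r ∧ s ∨ q, so they are equivalent.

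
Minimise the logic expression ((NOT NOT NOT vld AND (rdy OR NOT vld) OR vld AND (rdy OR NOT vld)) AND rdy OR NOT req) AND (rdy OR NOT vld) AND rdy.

rdy

((NOT NOT NOT vld AND (rdy OR NOT vld) OR vld AND (rdy OR NOT vld)) AND rdy OR NOT req) AND (rdy OR NOT vld) AND rdy
= ((NOT vld AND (rdy OR NOT vld) OR vld AND (rdy OR NOT vld)) AND rdy OR NOT req) AND (rdy OR NOT vld) AND rdy   [double negation]
= ((rdy OR NOT vld) AND rdy OR NOT req) AND (rdy OR NOT vld) AND rdy   [distribution]
= (rdy OR NOT vld) AND rdy   [absorption]
= rdy   [absorption]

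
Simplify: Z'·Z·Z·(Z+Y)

0

Z'·Z·Z·(Z+Y)
= Z'·Z·Z   [absorption]
= Z'·Z   [idempotence]
= 0   [complement]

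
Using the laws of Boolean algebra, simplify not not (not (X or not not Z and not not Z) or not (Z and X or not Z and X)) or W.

not not (not (X or not not Z and not not Z) or not (Z and X or not Z and X)) or W
= not not (not (X or not not Z) or not (Z and X or not Z and X)) or W   — idempotence
= not not (not (X or not not Z) or not X) or W   — distribution
= not not (not (X or Z) or not X) or W   — double negation
= not ((X or Z) and X) or W   — De Morgan
= not X or W   — absorption

not X or W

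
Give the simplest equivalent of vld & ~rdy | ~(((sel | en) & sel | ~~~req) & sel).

vld & ~rdy | ~sel

vld & ~rdy | ~(((sel | en) & sel | ~~~req) & sel)
= vld & ~rdy | ~((sel | ~~~req) & sel)
= vld & ~rdy | ~((sel | ~req) & sel)
= vld & ~rdy | ~sel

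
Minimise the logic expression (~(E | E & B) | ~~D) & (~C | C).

(~(E | E & B) | ~~D) & (~C | C)
= (~E | ~~D) & (~C | C)
= ~E | ~~D
= ~E | D

~E | D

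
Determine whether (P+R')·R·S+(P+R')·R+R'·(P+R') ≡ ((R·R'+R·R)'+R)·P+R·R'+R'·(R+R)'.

E1: (P+R')·R·S+(P+R')·R+R'·(P+R')
    = (P+R')·R+R'·(P+R')   (absorption)
    = P+R'   (distribution)
E2: ((R·R'+R·R)'+R)·P+R·R'+R'·(R+R)'
    = (R'+R)·P+R·R'+R'·(R+R)'   (distribution)
    = (R'+R)·P+R·R'+R'·R'   (idempotence)
    = P+R·R'+R'·R'   (complement / identity)
    = P+R'   (distribution)
Both reduce to P+R', so they are equivalent.

Yes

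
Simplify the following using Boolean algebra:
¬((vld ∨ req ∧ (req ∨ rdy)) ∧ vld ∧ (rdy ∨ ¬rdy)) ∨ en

¬vld ∨ en

¬((vld ∨ req ∧ (req ∨ rdy)) ∧ vld ∧ (rdy ∨ ¬rdy)) ∨ en
= ¬((vld ∨ req ∧ (req ∨ rdy)) ∧ vld) ∨ en   [complement / identity]
= ¬((vld ∨ req) ∧ vld) ∨ en   [absorption]
= ¬vld ∨ en   [absorption]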